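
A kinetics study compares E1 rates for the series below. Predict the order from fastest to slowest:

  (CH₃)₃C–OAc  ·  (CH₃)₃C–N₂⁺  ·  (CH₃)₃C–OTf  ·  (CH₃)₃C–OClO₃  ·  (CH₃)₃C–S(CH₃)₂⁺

(CH₃)₃C–N₂⁺ > (CH₃)₃C–OTf > (CH₃)₃C–OClO₃ > (CH₃)₃C–S(CH₃)₂⁺ > (CH₃)₃C–OAc

Same R in every case — rank the leaving groups.
Rank by basicity of the departing species: weakest base leaves most easily.
(CH₃)₃C–N₂⁺ loses N₂: no meaningful conjugate acid; N₂ departs as an exceptionally stable neutral molecule
(CH₃)₃C–OTf loses OTf⁻: pKₐ(CF₃SO₃H (triflic acid)) ≈ -14
(CH₃)₃C–OClO₃ loses ClO₄⁻: pKₐ(HClO₄) ≈ -10
(CH₃)₃C–S(CH₃)₂⁺ loses SR'₂: pKₐ(R'₂SH⁺) ≈ -7
(CH₃)₃C–OAc loses AcO⁻: pKₐ(CH₃COOH) ≈ 4.8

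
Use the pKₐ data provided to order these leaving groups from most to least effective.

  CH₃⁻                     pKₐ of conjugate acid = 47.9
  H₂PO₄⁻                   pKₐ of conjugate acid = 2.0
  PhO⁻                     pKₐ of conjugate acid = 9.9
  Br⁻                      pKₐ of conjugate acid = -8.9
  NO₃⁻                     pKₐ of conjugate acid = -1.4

Lower conjugate-acid pKₐ ⇒ weaker base ⇒ better leaving group.
Sorting by the given values: Br⁻ (-8.9), NO₃⁻ (-1.4), H₂PO₄⁻ (2.0), PhO⁻ (9.9), CH₃⁻ (47.9).

Br⁻ > NO₃⁻ > H₂PO₄⁻ > PhO⁻ > CH₃⁻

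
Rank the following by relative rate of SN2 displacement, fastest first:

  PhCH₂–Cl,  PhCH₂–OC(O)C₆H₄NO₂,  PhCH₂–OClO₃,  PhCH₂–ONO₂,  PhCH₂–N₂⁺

Same R in every case — rank the leaving groups.
A good leaving group is a weak base: the lower the pKₐ of its conjugate acid, the more readily it departs.
PhCH₂–N₂⁺ loses N₂: no meaningful conjugate acid; N₂ departs as an exceptionally stable neutral molecule
PhCH₂–OClO₃ loses ClO₄⁻: pKₐ(HClO₄) ≈ -10
PhCH₂–Cl loses Cl⁻: pKₐ(HCl) ≈ -7
PhCH₂–ONO₂ loses NO₃⁻: pKₐ(HNO₃) ≈ -1.3
PhCH₂–OC(O)C₆H₄NO₂ loses p-O₂N–C₆H₄–COO⁻: pKₐ(p-nitrobenzoic acid) ≈ 3.4

PhCH₂–N₂⁺ > PhCH₂–OClO₃ > PhCH₂–Cl > PhCH₂–ONO₂ > PhCH₂–OC(O)C₆H₄NO₂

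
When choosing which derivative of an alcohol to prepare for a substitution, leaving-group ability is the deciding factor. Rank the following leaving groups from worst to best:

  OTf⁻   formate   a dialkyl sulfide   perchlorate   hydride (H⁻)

hydride (H⁻) < formate < a dialkyl sulfide < perchlorate < OTf⁻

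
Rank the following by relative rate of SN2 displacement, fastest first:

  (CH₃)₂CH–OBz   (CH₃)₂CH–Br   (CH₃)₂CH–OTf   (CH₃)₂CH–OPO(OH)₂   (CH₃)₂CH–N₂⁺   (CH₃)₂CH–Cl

(CH₃)₂CH–N₂⁺ > (CH₃)₂CH–OTf > (CH₃)₂CH–Br > (CH₃)₂CH–Cl > (CH₃)₂CH–OPO(OH)₂ > (CH₃)₂CH–OBz

Same R in every case — rank the leaving groups.
Rank by basicity of the departing species: weakest base leaves most easily.
(CH₃)₂CH–N₂⁺ loses N₂: no meaningful conjugate acid; N₂ departs as an exceptionally stable neutral molecule
(CH₃)₂CH–OTf loses OTf⁻: pKₐ(CF₃SO₃H (triflic acid)) ≈ -14
(CH₃)₂CH–Br loses Br⁻: pKₐ(HBr) ≈ -9
(CH₃)₂CH–Cl loses Cl⁻: pKₐ(HCl) ≈ -7
(CH₃)₂CH–OPO(OH)₂ loses H₂PO₄⁻: pKₐ(H₃PO₄) ≈ 2.1
(CH₃)₂CH–OBz loses PhCOO⁻: pKₐ(C₆H₅COOH) ≈ 4.2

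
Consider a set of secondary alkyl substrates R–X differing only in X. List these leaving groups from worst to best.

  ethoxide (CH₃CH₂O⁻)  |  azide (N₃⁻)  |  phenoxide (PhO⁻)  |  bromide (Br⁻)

The more stable X⁻ (or X) is on its own — i.e. the weaker a base it is — the better a leaving group it makes.
bromide (Br⁻): pKₐ(HBr) ≈ -9
azide (N₃⁻): pKₐ(HN₃) ≈ 4.7
phenoxide (PhO⁻): pKₐ(C₆H₅OH (phenol)) ≈ 10
ethoxide (CH₃CH₂O⁻): pKₐ(CH₃CH₂OH) ≈ 16
Reversing gives the worst-to-best order requested.

ethoxide (CH₃CH₂O⁻) < phenoxide (PhO⁻) < azide (N₃⁻) < bromide (Br⁻)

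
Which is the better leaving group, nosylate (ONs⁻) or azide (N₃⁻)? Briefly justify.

nosylate (ONs⁻) is the better leaving group.
pKₐ(p-O₂NC₆H₄SO₃H) ≈ -3.5 versus pKₐ(HN₃) ≈ 4.7: nosylate (ONs⁻) is the much weaker base.
P-nitro group further stabilises the sulfonate.

nosylate (ONs⁻)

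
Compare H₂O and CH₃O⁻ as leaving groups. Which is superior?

H₂O is the better leaving group.
pKₐ(H₃O⁺) ≈ -1.7 versus pKₐ(CH₃OH) ≈ 15.5: H₂O is the much weaker base.
Neutral; leaves from a protonated alcohol (R–OH₂⁺).

H₂O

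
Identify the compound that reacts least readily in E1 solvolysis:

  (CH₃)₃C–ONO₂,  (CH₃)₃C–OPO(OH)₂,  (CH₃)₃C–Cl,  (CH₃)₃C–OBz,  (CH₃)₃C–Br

Identical carbon frameworks mean the comparison reduces to leaving-group quality.
Rank by basicity of the departing species: weakest base leaves most easily.
(CH₃)₃C–Br loses Br⁻: pKₐ(HBr) ≈ -9
(CH₃)₃C–Cl loses Cl⁻: pKₐ(HCl) ≈ -7
(CH₃)₃C–ONO₂ loses NO₃⁻: pKₐ(HNO₃) ≈ -1.3
(CH₃)₃C–OPO(OH)₂ loses H₂PO₄⁻: pKₐ(H₃PO₄) ≈ 2.1
(CH₃)₃C–OBz loses PhCOO⁻: pKₐ(C₆H₅COOH) ≈ 4.2

(CH₃)₃C–OBz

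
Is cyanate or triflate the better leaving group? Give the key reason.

triflate is the better leaving group.
pKₐ(CF₃SO₃H (triflic acid)) ≈ -14 versus pKₐ(HOCN) ≈ 3.5: triflate is the much weaker base.
Charge spread over three oxygens and a CF₃ group; the premier leaving group in synthesis.

triflate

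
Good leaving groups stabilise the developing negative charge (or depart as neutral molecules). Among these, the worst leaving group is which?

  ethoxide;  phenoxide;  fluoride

ethoxide

fluoride: pKₐ(HF) ≈ 3.2
phenoxide: pKₐ(C₆H₅OH (phenol)) ≈ 10
ethoxide: pKₐ(CH₃CH₂OH) ≈ 16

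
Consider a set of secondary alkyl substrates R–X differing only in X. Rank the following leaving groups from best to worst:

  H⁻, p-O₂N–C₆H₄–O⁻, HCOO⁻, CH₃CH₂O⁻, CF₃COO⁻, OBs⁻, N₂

N₂: no meaningful conjugate acid; N₂ departs as an exceptionally stable neutral molecule
OBs⁻: pKₐ(p-BrC₆H₄SO₃H) ≈ -2.8
CF₃COO⁻: pKₐ(CF₃COOH) ≈ 0.2 — strongly electron-withdrawing CF₃ stabilises the carboxylate
HCOO⁻: pKₐ(HCOOH) ≈ 3.8 — resonance-stabilised carboxylate
p-O₂N–C₆H₄–O⁻: pKₐ(p-nitrophenol) ≈ 7.2 — nitro group delocalises the charge; the classic chromogenic LG
CH₃CH₂O⁻: pKₐ(CH₃CH₂OH) ≈ 16 — strong base; alkoxides do not leave unassisted
H⁻: pKₐ(H₂) ≈ 36 — extremely strong base; leaves only in special hydride-transfer contexts

N₂ > OBs⁻ > CF₃COO⁻ > HCOO⁻ > p-O₂N–C₆H₄–O⁻ > CH₃CH₂O⁻ > H⁻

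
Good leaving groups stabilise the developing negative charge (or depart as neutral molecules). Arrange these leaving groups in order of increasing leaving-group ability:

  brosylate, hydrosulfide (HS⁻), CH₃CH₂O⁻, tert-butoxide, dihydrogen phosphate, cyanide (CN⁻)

The more stable X⁻ (or X) is on its own — i.e. the weaker a base it is — the better a leaving group it makes.
brosylate: pKₐ(p-BrC₆H₄SO₃H) ≈ -2.8 — arenesulfonate with a p-bromo substituent
dihydrogen phosphate: pKₐ(H₃PO₄) ≈ 2.1 — moderate base; biological leaving group after further activation
hydrosulfide (HS⁻): pKₐ(H₂S) ≈ 7 — larger and more polarisable than the oxygen analogue
cyanide (CN⁻): pKₐ(HCN) ≈ 9.2 — sp carbon stabilises the charge somewhat, but still a poor LG
CH₃CH₂O⁻: pKₐ(CH₃CH₂OH) ≈ 16
tert-butoxide: pKₐ(t-BuOH) ≈ 18 — bulky, strongly basic alkoxide
Reversing gives the worst-to-best order requested.

tert-butoxide < CH₃CH₂O⁻ < cyanide (CN⁻) < hydrosulfide (HS⁻) < dihydrogen phosphate < brosylate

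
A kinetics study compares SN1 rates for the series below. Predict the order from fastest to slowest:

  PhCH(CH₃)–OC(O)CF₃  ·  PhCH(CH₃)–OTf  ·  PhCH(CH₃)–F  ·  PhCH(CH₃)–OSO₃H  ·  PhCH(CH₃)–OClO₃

PhCH(CH₃)–OTf > PhCH(CH₃)–OClO₃ > PhCH(CH₃)–OSO₃H > PhCH(CH₃)–OC(O)CF₃ > PhCH(CH₃)–F

With the same alkyl group throughout, only the leaving group differentiates the rates.
Rank by basicity of the departing species: weakest base leaves most easily.
PhCH(CH₃)–OTf loses OTf⁻: pKₐ(CF₃SO₃H (triflic acid)) ≈ -14
PhCH(CH₃)–OClO₃ loses ClO₄⁻: pKₐ(HClO₄) ≈ -10
PhCH(CH₃)–OSO₃H loses HSO₄⁻: pKₐ(H₂SO₄) ≈ -3
PhCH(CH₃)–OC(O)CF₃ loses CF₃COO⁻: pKₐ(CF₃COOH) ≈ 0.2
PhCH(CH₃)–F loses F⁻: pKₐ(HF) ≈ 3.2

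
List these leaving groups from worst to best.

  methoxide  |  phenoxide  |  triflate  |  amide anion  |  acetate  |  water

amide anion < methoxide < phenoxide < acetate < water < triflate

A good leaving group is a weak base: the lower the pKₐ of its conjugate acid, the more readily it departs.
triflate: pKₐ(CF₃SO₃H (triflic acid)) ≈ -14
water: pKₐ(H₃O⁺) ≈ -1.7
acetate: pKₐ(CH₃COOH) ≈ 4.8
phenoxide: pKₐ(C₆H₅OH (phenol)) ≈ 10 — resonance into the ring helps, but still a poor LG
methoxide: pKₐ(CH₃OH) ≈ 15.5
amide anion: pKₐ(NH₃) ≈ 38
The question asks for worst first, so the sequence is read in increasing leaving-group ability.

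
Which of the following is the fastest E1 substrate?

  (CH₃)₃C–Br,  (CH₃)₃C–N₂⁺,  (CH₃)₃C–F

(CH₃)₃C–N₂⁺

With the same alkyl group throughout, only the leaving group differentiates the rates.
The more stable X⁻ (or X) is on its own — i.e. the weaker a base it is — the better a leaving group it makes.
(CH₃)₃C–N₂⁺ loses N₂: no meaningful conjugate acid; N₂ departs as an exceptionally stable neutral molecule
(CH₃)₃C–Br loses Br⁻: pKₐ(HBr) ≈ -9
(CH₃)₃C–F loses F⁻: pKₐ(HF) ≈ 3.2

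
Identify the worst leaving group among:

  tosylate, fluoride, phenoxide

phenoxide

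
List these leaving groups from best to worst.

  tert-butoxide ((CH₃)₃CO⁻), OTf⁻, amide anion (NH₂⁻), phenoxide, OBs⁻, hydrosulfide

OTf⁻ > OBs⁻ > hydrosulfide > phenoxide > tert-butoxide ((CH₃)₃CO⁻) > amide anion (NH₂⁻)

OTf⁻: pKₐ(CF₃SO₃H (triflic acid)) ≈ -14
OBs⁻: pKₐ(p-BrC₆H₄SO₃H) ≈ -2.8
hydrosulfide: pKₐ(H₂S) ≈ 7
phenoxide: pKₐ(C₆H₅OH (phenol)) ≈ 10
tert-butoxide ((CH₃)₃CO⁻): pKₐ(t-BuOH) ≈ 18
amide anion (NH₂⁻): pKₐ(NH₃) ≈ 38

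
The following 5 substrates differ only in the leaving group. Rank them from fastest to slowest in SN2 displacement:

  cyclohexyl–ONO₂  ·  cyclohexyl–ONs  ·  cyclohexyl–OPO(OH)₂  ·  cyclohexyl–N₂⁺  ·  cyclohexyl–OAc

Same R in every case — rank the leaving groups.
A good leaving group is a weak base: the lower the pKₐ of its conjugate acid, the more readily it departs.
cyclohexyl–N₂⁺ loses N₂: no meaningful conjugate acid; N₂ departs as an exceptionally stable neutral molecule
cyclohexyl–ONs loses ONs⁻: pKₐ(p-O₂NC₆H₄SO₃H) ≈ -3.5
cyclohexyl–ONO₂ loses NO₃⁻: pKₐ(HNO₃) ≈ -1.3
cyclohexyl–OPO(OH)₂ loses H₂PO₄⁻: pKₐ(H₃PO₄) ≈ 2.1
cyclohexyl–OAc loses AcO⁻: pKₐ(CH₃COOH) ≈ 4.8

cyclohexyl–N₂⁺ > cyclohexyl–ONs > cyclohexyl–ONO₂ > cyclohexyl–OPO(OH)₂ > cyclohexyl–OAc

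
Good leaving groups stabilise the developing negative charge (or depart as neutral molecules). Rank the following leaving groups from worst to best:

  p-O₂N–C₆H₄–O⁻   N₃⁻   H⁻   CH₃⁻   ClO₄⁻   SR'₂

CH₃⁻ < H⁻ < p-O₂N–C₆H₄–O⁻ < N₃⁻ < SR'₂ < ClO₄⁻

ClO₄⁻: pKₐ(HClO₄) ≈ -10
SR'₂: pKₐ(R'₂SH⁺) ≈ -7
N₃⁻: pKₐ(HN₃) ≈ 4.7
p-O₂N–C₆H₄–O⁻: pKₐ(p-nitrophenol) ≈ 7.2
H⁻: pKₐ(H₂) ≈ 36
CH₃⁻: pKₐ(CH₄) ≈ 48
Reversing gives the worst-to-best order requested.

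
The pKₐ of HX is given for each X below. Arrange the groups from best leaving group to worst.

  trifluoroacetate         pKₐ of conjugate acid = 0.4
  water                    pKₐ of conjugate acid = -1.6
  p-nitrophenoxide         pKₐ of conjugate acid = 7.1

water > trifluoroacetate > p-nitrophenoxide

Lower conjugate-acid pKₐ ⇒ weaker base ⇒ better leaving group.
Sorting by the given values: water (-1.6), trifluoroacetate (0.4), p-nitrophenoxide (7.1).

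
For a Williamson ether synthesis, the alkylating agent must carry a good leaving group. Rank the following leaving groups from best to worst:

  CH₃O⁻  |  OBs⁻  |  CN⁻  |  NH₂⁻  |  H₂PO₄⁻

OBs⁻ > H₂PO₄⁻ > CN⁻ > CH₃O⁻ > NH₂⁻

OBs⁻: pKₐ(p-BrC₆H₄SO₃H) ≈ -2.8 — arenesulfonate with a p-bromo substituent
H₂PO₄⁻: pKₐ(H₃PO₄) ≈ 2.1 — moderate base; biological leaving group after further activation
CN⁻: pKₐ(HCN) ≈ 9.2 — sp carbon stabilises the charge somewhat, but still a poor LG
CH₃O⁻: pKₐ(CH₃OH) ≈ 15.5
NH₂⁻: pKₐ(NH₃) ≈ 38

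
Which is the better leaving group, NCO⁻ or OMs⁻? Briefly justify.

OMs⁻ is the better leaving group.
pKₐ(CH₃SO₃H (MsOH)) ≈ -1.9 versus pKₐ(HOCN) ≈ 3.5: OMs⁻ is the much weaker base.
Resonance-delocalised alkanesulfonate.

OMs⁻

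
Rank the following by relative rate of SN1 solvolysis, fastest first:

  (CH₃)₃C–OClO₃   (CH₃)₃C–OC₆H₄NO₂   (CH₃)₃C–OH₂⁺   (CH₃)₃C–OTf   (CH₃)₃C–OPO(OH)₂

(CH₃)₃C–OTf > (CH₃)₃C–OClO₃ > (CH₃)₃C–OH₂⁺ > (CH₃)₃C–OPO(OH)₂ > (CH₃)₃C–OC₆H₄NO₂

With the same alkyl group throughout, only the leaving group differentiates the rates.
Leaving-group ability tracks the stability of the departed species; conjugate-acid pKₐ is the usual yardstick (lower pKₐ → better LG).
(CH₃)₃C–OTf loses OTf⁻: pKₐ(CF₃SO₃H (triflic acid)) ≈ -14
(CH₃)₃C–OClO₃ loses ClO₄⁻: pKₐ(HClO₄) ≈ -10
(CH₃)₃C–OH₂⁺ loses H₂O: pKₐ(H₃O⁺) ≈ -1.7
(CH₃)₃C–OPO(OH)₂ loses H₂PO₄⁻: pKₐ(H₃PO₄) ≈ 2.1
(CH₃)₃C–OC₆H₄NO₂ loses p-O₂N–C₆H₄–O⁻: pKₐ(p-nitrophenol) ≈ 7.2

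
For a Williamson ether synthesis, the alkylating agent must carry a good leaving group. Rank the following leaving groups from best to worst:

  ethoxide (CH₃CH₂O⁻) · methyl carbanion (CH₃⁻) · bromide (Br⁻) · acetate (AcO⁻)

Leaving-group ability tracks the stability of the departed species; conjugate-acid pKₐ is the usual yardstick (lower pKₐ → better LG).
bromide (Br⁻): pKₐ(HBr) ≈ -9
acetate (AcO⁻): pKₐ(CH₃COOH) ≈ 4.8
ethoxide (CH₃CH₂O⁻): pKₐ(CH₃CH₂OH) ≈ 16 — strong base; alkoxides do not leave unassisted
methyl carbanion (CH₃⁻): pKₐ(CH₄) ≈ 48 — unstabilised carbanion; the worst conceivable leaving group

bromide (Br⁻) > acetate (AcO⁻) > ethoxide (CH₃CH₂O⁻) > methyl carbanion (CH₃⁻)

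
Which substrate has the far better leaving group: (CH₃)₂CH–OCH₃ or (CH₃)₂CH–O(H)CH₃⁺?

(CH₃)₂CH–O(H)CH₃⁺

From (CH₃)₂CH–OCH₃ the departing group would be CH₃O⁻ (pKₐ(CH₃OH) ≈ 15.5). Strong base; alkoxides do not leave unassisted.
From (CH₃)₂CH–O(H)CH₃⁺ the leaving group is R'OH (pKₐ(R'OH₂⁺) ≈ -2.4). Neutral; leaves from a protonated ether (an oxonium ion, R–O(H)R'⁺).
(In practice (CH₃)₂CH–O(H)CH₃⁺ is made from (CH₃)₂CH–OCH₃ by protonation with concentrated HI, allowing neutral methanol, rather than methoxide, to depart.)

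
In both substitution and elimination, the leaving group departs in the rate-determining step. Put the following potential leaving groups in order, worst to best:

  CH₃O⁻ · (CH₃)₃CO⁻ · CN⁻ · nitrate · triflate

(CH₃)₃CO⁻ < CH₃O⁻ < CN⁻ < nitrate < triflate

Rank by basicity of the departing species: weakest base leaves most easily.
triflate: pKₐ(CF₃SO₃H (triflic acid)) ≈ -14 — charge spread over three oxygens and a CF₃ group; the premier leaving group in synthesis
nitrate: pKₐ(HNO₃) ≈ -1.3
CN⁻: pKₐ(HCN) ≈ 9.2
CH₃O⁻: pKₐ(CH₃OH) ≈ 15.5 — strong base; alkoxides do not leave unassisted
(CH₃)₃CO⁻: pKₐ(t-BuOH) ≈ 18
The question asks for worst first, so the sequence is read in increasing leaving-group ability.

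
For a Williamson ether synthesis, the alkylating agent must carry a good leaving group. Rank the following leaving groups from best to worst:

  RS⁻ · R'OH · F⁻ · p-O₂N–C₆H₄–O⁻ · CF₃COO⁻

R'OH > CF₃COO⁻ > F⁻ > p-O₂N–C₆H₄–O⁻ > RS⁻

A good leaving group is a weak base: the lower the pKₐ of its conjugate acid, the more readily it departs.
R'OH: pKₐ(R'OH₂⁺) ≈ -2.4
CF₃COO⁻: pKₐ(CF₃COOH) ≈ 0.2
F⁻: pKₐ(HF) ≈ 3.2
p-O₂N–C₆H₄–O⁻: pKₐ(p-nitrophenol) ≈ 7.2
RS⁻: pKₐ(RSH (a thiol)) ≈ 10.5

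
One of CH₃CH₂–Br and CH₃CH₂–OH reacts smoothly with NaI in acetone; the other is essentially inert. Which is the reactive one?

From CH₃CH₂–OH the departing group would be OH⁻ (pKₐ(H₂O) ≈ 15.7). Strong base; essentially never leaves without prior activation.
From CH₃CH₂–Br the leaving group is Br⁻ (pKₐ(HBr) ≈ -9). Weak base; good leaving group.
(In practice CH₃CH₂–Br is made from CH₃CH₂–OH by treatment with PBr₃, replacing the hydroxyl with bromide.)

CH₃CH₂–Br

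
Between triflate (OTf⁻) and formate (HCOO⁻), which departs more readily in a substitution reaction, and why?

triflate (OTf⁻)

triflate (OTf⁻) is the better leaving group.
pKₐ(CF₃SO₃H (triflic acid)) ≈ -14 versus pKₐ(HCOOH) ≈ 3.8: triflate (OTf⁻) is the much weaker base.
Charge spread over three oxygens and a CF₃ group; the premier leaving group in synthesis.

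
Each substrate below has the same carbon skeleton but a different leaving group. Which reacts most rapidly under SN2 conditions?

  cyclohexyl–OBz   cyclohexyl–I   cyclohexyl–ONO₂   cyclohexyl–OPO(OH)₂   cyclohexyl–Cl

cyclohexyl–I

The skeletons are identical, so relative rate is governed entirely by leaving-group ability.
Leaving-group ability tracks the stability of the departed species; conjugate-acid pKₐ is the usual yardstick (lower pKₐ → better LG).
cyclohexyl–I loses I⁻: pKₐ(HI) ≈ -10
cyclohexyl–Cl loses Cl⁻: pKₐ(HCl) ≈ -7
cyclohexyl–ONO₂ loses NO₃⁻: pKₐ(HNO₃) ≈ -1.3
cyclohexyl–OPO(OH)₂ loses H₂PO₄⁻: pKₐ(H₃PO₄) ≈ 2.1
cyclohexyl–OBz loses PhCOO⁻: pKₐ(C₆H₅COOH) ≈ 4.2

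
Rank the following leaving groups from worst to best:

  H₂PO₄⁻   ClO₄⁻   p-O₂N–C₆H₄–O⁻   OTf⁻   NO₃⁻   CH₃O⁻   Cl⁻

OTf⁻: pKₐ(CF₃SO₃H (triflic acid)) ≈ -14
ClO₄⁻: pKₐ(HClO₄) ≈ -10
Cl⁻: pKₐ(HCl) ≈ -7
NO₃⁻: pKₐ(HNO₃) ≈ -1.3
H₂PO₄⁻: pKₐ(H₃PO₄) ≈ 2.1
p-O₂N–C₆H₄–O⁻: pKₐ(p-nitrophenol) ≈ 7.2
CH₃O⁻: pKₐ(CH₃OH) ≈ 15.5
Reversing gives the worst-to-best order requested.

CH₃O⁻ < p-O₂N–C₆H₄–O⁻ < H₂PO₄⁻ < NO₃⁻ < Cl⁻ < ClO₄⁻ < OTf⁻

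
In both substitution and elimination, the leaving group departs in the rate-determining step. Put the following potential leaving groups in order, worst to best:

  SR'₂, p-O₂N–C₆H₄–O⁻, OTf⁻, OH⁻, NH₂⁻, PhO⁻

OTf⁻: pKₐ(CF₃SO₃H (triflic acid)) ≈ -14 — charge spread over three oxygens and a CF₃ group; the premier leaving group in synthesis
SR'₂: pKₐ(R'₂SH⁺) ≈ -7 — neutral; leaves from a sulfonium salt (R–SR'₂⁺)
p-O₂N–C₆H₄–O⁻: pKₐ(p-nitrophenol) ≈ 7.2 — nitro group delocalises the charge; the classic chromogenic LG
PhO⁻: pKₐ(C₆H₅OH (phenol)) ≈ 10 — resonance into the ring helps, but still a poor LG
OH⁻: pKₐ(H₂O) ≈ 15.7 — strong base; essentially never leaves without prior activation
NH₂⁻: pKₐ(NH₃) ≈ 38 — extremely strong base; never a leaving group
Reversing gives the worst-to-best order requested.

NH₂⁻ < OH⁻ < PhO⁻ < p-O₂N–C₆H₄–O⁻ < SR'₂ < OTf⁻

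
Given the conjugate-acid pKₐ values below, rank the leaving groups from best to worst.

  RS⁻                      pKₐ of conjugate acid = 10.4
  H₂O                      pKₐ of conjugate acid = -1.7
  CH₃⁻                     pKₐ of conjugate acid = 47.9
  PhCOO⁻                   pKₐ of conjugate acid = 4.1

H₂O > PhCOO⁻ > RS⁻ > CH₃⁻

Lower conjugate-acid pKₐ ⇒ weaker base ⇒ better leaving group.
Sorting by the given values: H₂O (-1.7), PhCOO⁻ (4.1), RS⁻ (10.4), CH₃⁻ (47.9).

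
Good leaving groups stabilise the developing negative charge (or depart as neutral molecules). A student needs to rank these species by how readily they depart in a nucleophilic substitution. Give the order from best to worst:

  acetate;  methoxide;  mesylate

mesylate > acetate > methoxide

mesylate: pKₐ(CH₃SO₃H (MsOH)) ≈ -1.9
acetate: pKₐ(CH₃COOH) ≈ 4.8
methoxide: pKₐ(CH₃OH) ≈ 15.5 — strong base; alkoxides do not leave unassisted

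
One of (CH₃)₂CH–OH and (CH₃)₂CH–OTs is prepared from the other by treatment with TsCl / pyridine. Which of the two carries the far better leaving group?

(CH₃)₂CH–OTs

From (CH₃)₂CH–OH the departing group would be OH⁻ (pKₐ(H₂O) ≈ 15.7). Strong base; essentially never leaves without prior activation.
From (CH₃)₂CH–OTs the leaving group is OTs⁻ (pKₐ(p-CH₃C₆H₄SO₃H (TsOH)) ≈ -2.8). Resonance-delocalised arenesulfonate.
Treatment with TsCl / pyridine works by converting the hydroxyl into a tosylate, making (CH₃)₂CH–OTs enormously more reactive.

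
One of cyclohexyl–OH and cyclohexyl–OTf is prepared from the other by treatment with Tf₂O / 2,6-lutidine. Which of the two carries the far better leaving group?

From cyclohexyl–OH the departing group would be OH⁻ (pKₐ(H₂O) ≈ 15.7). Strong base; essentially never leaves without prior activation.
From cyclohexyl–OTf the leaving group is OTf⁻ (pKₐ(CF₃SO₃H (triflic acid)) ≈ -14). Charge spread over three oxygens and a CF₃ group; the premier leaving group in synthesis.
Treatment with Tf₂O / 2,6-lutidine works by converting the hydroxyl into a triflate, making cyclohexyl–OTf enormously more reactive.

cyclohexyl–OTf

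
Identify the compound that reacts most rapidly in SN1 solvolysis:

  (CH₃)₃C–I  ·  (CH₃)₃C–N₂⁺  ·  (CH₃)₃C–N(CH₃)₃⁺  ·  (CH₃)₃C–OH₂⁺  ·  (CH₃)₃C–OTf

(CH₃)₃C–N₂⁺

With the same alkyl group throughout, only the leaving group differentiates the rates.
The more stable X⁻ (or X) is on its own — i.e. the weaker a base it is — the better a leaving group it makes.
(CH₃)₃C–N₂⁺ loses N₂: no meaningful conjugate acid; N₂ departs as an exceptionally stable neutral molecule
(CH₃)₃C–OTf loses OTf⁻: pKₐ(CF₃SO₃H (triflic acid)) ≈ -14
(CH₃)₃C–I loses I⁻: pKₐ(HI) ≈ -10
(CH₃)₃C–OH₂⁺ loses H₂O: pKₐ(H₃O⁺) ≈ -1.7
(CH₃)₃C–N(CH₃)₃⁺ loses NR'₃: pKₐ(R'₃NH⁺) ≈ 10.7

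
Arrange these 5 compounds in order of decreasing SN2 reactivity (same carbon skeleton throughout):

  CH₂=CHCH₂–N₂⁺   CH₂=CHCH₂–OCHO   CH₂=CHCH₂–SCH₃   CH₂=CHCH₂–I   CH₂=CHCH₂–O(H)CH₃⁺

Identical carbon frameworks mean the comparison reduces to leaving-group quality.
Rank by basicity of the departing species: weakest base leaves most easily.
CH₂=CHCH₂–N₂⁺ loses N₂: no meaningful conjugate acid; N₂ departs as an exceptionally stable neutral molecule
CH₂=CHCH₂–I loses I⁻: pKₐ(HI) ≈ -10
CH₂=CHCH₂–O(H)CH₃⁺ loses R'OH: pKₐ(R'OH₂⁺) ≈ -2.4
CH₂=CHCH₂–OCHO loses HCOO⁻: pKₐ(HCOOH) ≈ 3.8
CH₂=CHCH₂–SCH₃ loses RS⁻: pKₐ(RSH (a thiol)) ≈ 10.5

CH₂=CHCH₂–N₂⁺ > CH₂=CHCH₂–I > CH₂=CHCH₂–O(H)CH₃⁺ > CH₂=CHCH₂–OCHO > CH₂=CHCH₂–SCH₃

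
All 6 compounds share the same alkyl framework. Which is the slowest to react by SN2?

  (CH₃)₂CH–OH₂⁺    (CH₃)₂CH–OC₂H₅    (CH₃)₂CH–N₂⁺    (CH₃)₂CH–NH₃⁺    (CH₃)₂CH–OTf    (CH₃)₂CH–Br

Identical carbon frameworks mean the comparison reduces to leaving-group quality.
A good leaving group is a weak base: the lower the pKₐ of its conjugate acid, the more readily it departs.
(CH₃)₂CH–N₂⁺ loses N₂: no meaningful conjugate acid; N₂ departs as an exceptionally stable neutral molecule
(CH₃)₂CH–OTf loses OTf⁻: pKₐ(CF₃SO₃H (triflic acid)) ≈ -14
(CH₃)₂CH–Br loses Br⁻: pKₐ(HBr) ≈ -9
(CH₃)₂CH–OH₂⁺ loses H₂O: pKₐ(H₃O⁺) ≈ -1.7
(CH₃)₂CH–NH₃⁺ loses NH₃: pKₐ(NH₄⁺) ≈ 9.2
(CH₃)₂CH–OC₂H₅ loses CH₃CH₂O⁻: pKₐ(CH₃CH₂OH) ≈ 16

(CH₃)₂CH–OC₂H₅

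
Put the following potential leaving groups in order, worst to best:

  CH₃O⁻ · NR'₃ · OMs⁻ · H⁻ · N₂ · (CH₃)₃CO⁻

Leaving-group ability tracks the stability of the departed species; conjugate-acid pKₐ is the usual yardstick (lower pKₐ → better LG).
N₂: no meaningful conjugate acid; N₂ departs as an exceptionally stable neutral molecule
OMs⁻: pKₐ(CH₃SO₃H (MsOH)) ≈ -1.9 — resonance-delocalised alkanesulfonate
NR'₃: pKₐ(R'₃NH⁺) ≈ 10.7
CH₃O⁻: pKₐ(CH₃OH) ≈ 15.5 — strong base; alkoxides do not leave unassisted
(CH₃)₃CO⁻: pKₐ(t-BuOH) ≈ 18 — bulky, strongly basic alkoxide
H⁻: pKₐ(H₂) ≈ 36
The question asks for worst first, so the sequence is read in increasing leaving-group ability.

H⁻ < (CH₃)₃CO⁻ < CH₃O⁻ < NR'₃ < OMs⁻ < N₂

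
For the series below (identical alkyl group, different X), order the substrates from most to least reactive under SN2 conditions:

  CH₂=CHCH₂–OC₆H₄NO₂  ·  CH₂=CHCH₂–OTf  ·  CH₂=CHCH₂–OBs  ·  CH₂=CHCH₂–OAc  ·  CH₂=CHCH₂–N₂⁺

CH₂=CHCH₂–N₂⁺ > CH₂=CHCH₂–OTf > CH₂=CHCH₂–OBs > CH₂=CHCH₂–OAc > CH₂=CHCH₂–OC₆H₄NO₂

Same R in every case — rank the leaving groups.
The more stable X⁻ (or X) is on its own — i.e. the weaker a base it is — the better a leaving group it makes.
CH₂=CHCH₂–N₂⁺ loses N₂: no meaningful conjugate acid; N₂ departs as an exceptionally stable neutral molecule
CH₂=CHCH₂–OTf loses OTf⁻: pKₐ(CF₃SO₃H (triflic acid)) ≈ -14
CH₂=CHCH₂–OBs loses OBs⁻: pKₐ(p-BrC₆H₄SO₃H) ≈ -2.8
CH₂=CHCH₂–OAc loses AcO⁻: pKₐ(CH₃COOH) ≈ 4.8
CH₂=CHCH₂–OC₆H₄NO₂ loses p-O₂N–C₆H₄–O⁻: pKₐ(p-nitrophenol) ≈ 7.2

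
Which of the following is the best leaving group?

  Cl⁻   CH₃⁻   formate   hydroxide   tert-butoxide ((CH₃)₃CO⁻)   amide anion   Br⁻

The more stable X⁻ (or X) is on its own — i.e. the weaker a base it is — the better a leaving group it makes.
Br⁻: pKₐ(HBr) ≈ -9
Cl⁻: pKₐ(HCl) ≈ -7
formate: pKₐ(HCOOH) ≈ 3.8
hydroxide: pKₐ(H₂O) ≈ 15.7
tert-butoxide ((CH₃)₃CO⁻): pKₐ(t-BuOH) ≈ 18
amide anion: pKₐ(NH₃) ≈ 38
CH₃⁻: pKₐ(CH₄) ≈ 48

Br⁻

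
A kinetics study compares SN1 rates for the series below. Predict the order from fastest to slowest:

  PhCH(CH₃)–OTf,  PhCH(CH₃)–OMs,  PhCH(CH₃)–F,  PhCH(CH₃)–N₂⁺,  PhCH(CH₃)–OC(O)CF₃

PhCH(CH₃)–N₂⁺ > PhCH(CH₃)–OTf > PhCH(CH₃)–OMs > PhCH(CH₃)–OC(O)CF₃ > PhCH(CH₃)–F

With the same alkyl group throughout, only the leaving group differentiates the rates.
Leaving-group ability tracks the stability of the departed species; conjugate-acid pKₐ is the usual yardstick (lower pKₐ → better LG).
PhCH(CH₃)–N₂⁺ loses N₂: no meaningful conjugate acid; N₂ departs as an exceptionally stable neutral molecule
PhCH(CH₃)–OTf loses OTf⁻: pKₐ(CF₃SO₃H (triflic acid)) ≈ -14
PhCH(CH₃)–OMs loses OMs⁻: pKₐ(CH₃SO₃H (MsOH)) ≈ -1.9
PhCH(CH₃)–OC(O)CF₃ loses CF₃COO⁻: pKₐ(CF₃COOH) ≈ 0.2
PhCH(CH₃)–F loses F⁻: pKₐ(HF) ≈ 3.2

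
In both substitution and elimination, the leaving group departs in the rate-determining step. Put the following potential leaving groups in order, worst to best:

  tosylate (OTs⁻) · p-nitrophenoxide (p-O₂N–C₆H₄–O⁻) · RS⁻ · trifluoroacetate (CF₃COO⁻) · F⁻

RS⁻ < p-nitrophenoxide (p-O₂N–C₆H₄–O⁻) < F⁻ < trifluoroacetate (CF₃COO⁻) < tosylate (OTs⁻)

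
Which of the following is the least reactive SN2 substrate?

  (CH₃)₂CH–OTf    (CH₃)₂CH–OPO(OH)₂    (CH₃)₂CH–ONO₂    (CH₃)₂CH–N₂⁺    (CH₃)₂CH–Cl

(CH₃)₂CH–OPO(OH)₂

The skeletons are identical, so relative rate is governed entirely by leaving-group ability.
Rank by basicity of the departing species: weakest base leaves most easily.
(CH₃)₂CH–N₂⁺ loses N₂: no meaningful conjugate acid; N₂ departs as an exceptionally stable neutral molecule
(CH₃)₂CH–OTf loses OTf⁻: pKₐ(CF₃SO₃H (triflic acid)) ≈ -14
(CH₃)₂CH–Cl loses Cl⁻: pKₐ(HCl) ≈ -7
(CH₃)₂CH–ONO₂ loses NO₃⁻: pKₐ(HNO₃) ≈ -1.3
(CH₃)₂CH–OPO(OH)₂ loses H₂PO₄⁻: pKₐ(H₃PO₄) ≈ 2.1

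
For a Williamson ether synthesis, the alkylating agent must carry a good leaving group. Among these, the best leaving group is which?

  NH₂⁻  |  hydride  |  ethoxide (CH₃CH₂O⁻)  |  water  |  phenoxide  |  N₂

N₂

The more stable X⁻ (or X) is on its own — i.e. the weaker a base it is — the better a leaving group it makes.
N₂: no meaningful conjugate acid; N₂ departs as an exceptionally stable neutral molecule
water: pKₐ(H₃O⁺) ≈ -1.7
phenoxide: pKₐ(C₆H₅OH (phenol)) ≈ 10
ethoxide (CH₃CH₂O⁻): pKₐ(CH₃CH₂OH) ≈ 16
hydride: pKₐ(H₂) ≈ 36
NH₂⁻: pKₐ(NH₃) ≈ 38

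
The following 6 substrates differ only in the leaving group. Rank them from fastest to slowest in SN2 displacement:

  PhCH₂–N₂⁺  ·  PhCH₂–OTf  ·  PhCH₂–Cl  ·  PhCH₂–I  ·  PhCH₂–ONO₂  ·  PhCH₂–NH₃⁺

With the same alkyl group throughout, only the leaving group differentiates the rates.
Leaving-group ability tracks the stability of the departed species; conjugate-acid pKₐ is the usual yardstick (lower pKₐ → better LG).
PhCH₂–N₂⁺ loses N₂: no meaningful conjugate acid; N₂ departs as an exceptionally stable neutral molecule
PhCH₂–OTf loses OTf⁻: pKₐ(CF₃SO₃H (triflic acid)) ≈ -14
PhCH₂–I loses I⁻: pKₐ(HI) ≈ -10
PhCH₂–Cl loses Cl⁻: pKₐ(HCl) ≈ -7
PhCH₂–ONO₂ loses NO₃⁻: pKₐ(HNO₃) ≈ -1.3
PhCH₂–NH₃⁺ loses NH₃: pKₐ(NH₄⁺) ≈ 9.2

PhCH₂–N₂⁺ > PhCH₂–OTf > PhCH₂–I > PhCH₂–Cl > PhCH₂–ONO₂ > PhCH₂–NH₃⁺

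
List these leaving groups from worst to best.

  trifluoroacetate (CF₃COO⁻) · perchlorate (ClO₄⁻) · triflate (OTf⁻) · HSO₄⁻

trifluoroacetate (CF₃COO⁻) < HSO₄⁻ < perchlorate (ClO₄⁻) < triflate (OTf⁻)

A good leaving group is a weak base: the lower the pKₐ of its conjugate acid, the more readily it departs.
triflate (OTf⁻): pKₐ(CF₃SO₃H (triflic acid)) ≈ -14 — charge spread over three oxygens and a CF₃ group; the premier leaving group in synthesis
perchlorate (ClO₄⁻): pKₐ(HClO₄) ≈ -10 — extremely weak base; rarely used for safety reasons
HSO₄⁻: pKₐ(H₂SO₄) ≈ -3
trifluoroacetate (CF₃COO⁻): pKₐ(CF₃COOH) ≈ 0.2
The question asks for worst first, so the sequence is read in increasing leaving-group ability.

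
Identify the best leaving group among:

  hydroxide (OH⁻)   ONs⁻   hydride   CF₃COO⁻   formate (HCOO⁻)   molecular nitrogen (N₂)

molecular nitrogen (N₂)

molecular nitrogen (N₂): no meaningful conjugate acid; N₂ departs as an exceptionally stable neutral molecule
ONs⁻: pKₐ(p-O₂NC₆H₄SO₃H) ≈ -3.5
CF₃COO⁻: pKₐ(CF₃COOH) ≈ 0.2
formate (HCOO⁻): pKₐ(HCOOH) ≈ 3.8
hydroxide (OH⁻): pKₐ(H₂O) ≈ 15.7
hydride: pKₐ(H₂) ≈ 36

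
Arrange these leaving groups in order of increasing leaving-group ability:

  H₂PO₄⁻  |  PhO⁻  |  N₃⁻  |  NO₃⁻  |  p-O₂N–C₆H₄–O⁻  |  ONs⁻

Leaving-group ability tracks the stability of the departed species; conjugate-acid pKₐ is the usual yardstick (lower pKₐ → better LG).
ONs⁻: pKₐ(p-O₂NC₆H₄SO₃H) ≈ -3.5
NO₃⁻: pKₐ(HNO₃) ≈ -1.3 — resonance-delocalised over three oxygens
H₂PO₄⁻: pKₐ(H₃PO₄) ≈ 2.1
N₃⁻: pKₐ(HN₃) ≈ 4.7
p-O₂N–C₆H₄–O⁻: pKₐ(p-nitrophenol) ≈ 7.2
PhO⁻: pKₐ(C₆H₅OH (phenol)) ≈ 10 — resonance into the ring helps, but still a poor LG
Reversing gives the worst-to-best order requested.

PhO⁻ < p-O₂N–C₆H₄–O⁻ < N₃⁻ < H₂PO₄⁻ < NO₃⁻ < ONs⁻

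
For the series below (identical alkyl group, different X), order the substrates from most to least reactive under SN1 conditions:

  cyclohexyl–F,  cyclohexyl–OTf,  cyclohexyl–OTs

cyclohexyl–OTf > cyclohexyl–OTs > cyclohexyl–F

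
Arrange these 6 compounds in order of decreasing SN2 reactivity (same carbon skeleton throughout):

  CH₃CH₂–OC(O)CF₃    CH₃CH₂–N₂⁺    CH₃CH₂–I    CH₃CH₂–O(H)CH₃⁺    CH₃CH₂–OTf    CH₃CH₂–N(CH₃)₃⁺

Same R in every case — rank the leaving groups.
The more stable X⁻ (or X) is on its own — i.e. the weaker a base it is — the better a leaving group it makes.
CH₃CH₂–N₂⁺ loses N₂: no meaningful conjugate acid; N₂ departs as an exceptionally stable neutral molecule
CH₃CH₂–OTf loses OTf⁻: pKₐ(CF₃SO₃H (triflic acid)) ≈ -14
CH₃CH₂–I loses I⁻: pKₐ(HI) ≈ -10
CH₃CH₂–O(H)CH₃⁺ loses R'OH: pKₐ(R'OH₂⁺) ≈ -2.4
CH₃CH₂–OC(O)CF₃ loses CF₃COO⁻: pKₐ(CF₃COOH) ≈ 0.2
CH₃CH₂–N(CH₃)₃⁺ loses NR'₃: pKₐ(R'₃NH⁺) ≈ 10.7

CH₃CH₂–N₂⁺ > CH₃CH₂–OTf > CH₃CH₂–I > CH₃CH₂–O(H)CH₃⁺ > CH₃CH₂–OC(O)CF₃ > CH₃CH₂–N(CH₃)₃⁺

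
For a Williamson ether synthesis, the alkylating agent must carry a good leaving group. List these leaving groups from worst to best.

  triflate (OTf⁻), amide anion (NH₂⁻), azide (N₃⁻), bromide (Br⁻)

amide anion (NH₂⁻) < azide (N₃⁻) < bromide (Br⁻) < triflate (OTf⁻)

A good leaving group is a weak base: the lower the pKₐ of its conjugate acid, the more readily it departs.
triflate (OTf⁻): pKₐ(CF₃SO₃H (triflic acid)) ≈ -14
bromide (Br⁻): pKₐ(HBr) ≈ -9
azide (N₃⁻): pKₐ(HN₃) ≈ 4.7
amide anion (NH₂⁻): pKₐ(NH₃) ≈ 38
Listed from poorest to best leaving group as asked.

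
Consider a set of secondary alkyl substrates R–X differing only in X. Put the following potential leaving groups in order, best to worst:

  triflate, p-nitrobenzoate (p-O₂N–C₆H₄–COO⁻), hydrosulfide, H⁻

triflate > p-nitrobenzoate (p-O₂N–C₆H₄–COO⁻) > hydrosulfide > H⁻

Leaving-group ability tracks the stability of the departed species; conjugate-acid pKₐ is the usual yardstick (lower pKₐ → better LG).
triflate: pKₐ(CF₃SO₃H (triflic acid)) ≈ -14
p-nitrobenzoate (p-O₂N–C₆H₄–COO⁻): pKₐ(p-nitrobenzoic acid) ≈ 3.4
hydrosulfide: pKₐ(H₂S) ≈ 7
H⁻: pKₐ(H₂) ≈ 36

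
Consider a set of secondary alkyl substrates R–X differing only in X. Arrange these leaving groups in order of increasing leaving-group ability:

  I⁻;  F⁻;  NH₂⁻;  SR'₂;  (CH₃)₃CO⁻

The more stable X⁻ (or X) is on its own — i.e. the weaker a base it is — the better a leaving group it makes.
I⁻: pKₐ(HI) ≈ -10
SR'₂: pKₐ(R'₂SH⁺) ≈ -7
F⁻: pKₐ(HF) ≈ 3.2
(CH₃)₃CO⁻: pKₐ(t-BuOH) ≈ 18
NH₂⁻: pKₐ(NH₃) ≈ 38
Listed from poorest to best leaving group as asked.

NH₂⁻ < (CH₃)₃CO⁻ < F⁻ < SR'₂ < I⁻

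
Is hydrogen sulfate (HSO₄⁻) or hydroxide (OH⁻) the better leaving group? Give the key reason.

hydrogen sulfate (HSO₄⁻)

hydrogen sulfate (HSO₄⁻) is the better leaving group.
pKₐ(H₂SO₄) ≈ -3 versus pKₐ(H₂O) ≈ 15.7: hydrogen sulfate (HSO₄⁻) is the much weaker base.
Conjugate base of a strong mineral acid.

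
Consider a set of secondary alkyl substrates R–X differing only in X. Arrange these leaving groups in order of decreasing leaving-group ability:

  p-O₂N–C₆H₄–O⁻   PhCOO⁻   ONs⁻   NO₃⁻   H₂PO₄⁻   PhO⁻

The more stable X⁻ (or X) is on its own — i.e. the weaker a base it is — the better a leaving group it makes.
ONs⁻: pKₐ(p-O₂NC₆H₄SO₃H) ≈ -3.5
NO₃⁻: pKₐ(HNO₃) ≈ -1.3
H₂PO₄⁻: pKₐ(H₃PO₄) ≈ 2.1
PhCOO⁻: pKₐ(C₆H₅COOH) ≈ 4.2
p-O₂N–C₆H₄–O⁻: pKₐ(p-nitrophenol) ≈ 7.2
PhO⁻: pKₐ(C₆H₅OH (phenol)) ≈ 10

ONs⁻ > NO₃⁻ > H₂PO₄⁻ > PhCOO⁻ > p-O₂N–C₆H₄–O⁻ > PhO⁻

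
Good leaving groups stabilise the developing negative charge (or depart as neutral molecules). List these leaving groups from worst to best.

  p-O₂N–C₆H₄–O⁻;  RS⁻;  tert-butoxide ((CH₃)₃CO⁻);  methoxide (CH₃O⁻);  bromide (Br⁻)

A good leaving group is a weak base: the lower the pKₐ of its conjugate acid, the more readily it departs.
bromide (Br⁻): pKₐ(HBr) ≈ -9
p-O₂N–C₆H₄–O⁻: pKₐ(p-nitrophenol) ≈ 7.2
RS⁻: pKₐ(RSH (a thiol)) ≈ 10.5
methoxide (CH₃O⁻): pKₐ(CH₃OH) ≈ 15.5
tert-butoxide ((CH₃)₃CO⁻): pKₐ(t-BuOH) ≈ 18
Reversing gives the worst-to-best order requested.

tert-butoxide ((CH₃)₃CO⁻) < methoxide (CH₃O⁻) < RS⁻ < p-O₂N–C₆H₄–O⁻ < bromide (Br⁻)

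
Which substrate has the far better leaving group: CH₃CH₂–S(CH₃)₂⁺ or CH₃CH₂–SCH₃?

From CH₃CH₂–SCH₃ the departing group would be RS⁻ (pKₐ(RSH (a thiol)) ≈ 10.5). Moderately basic; rarely leaves without activation.
From CH₃CH₂–S(CH₃)₂⁺ the leaving group is SR'₂ (pKₐ(R'₂SH⁺) ≈ -7). Neutral; leaves from a sulfonium salt (R–SR'₂⁺).
(In practice CH₃CH₂–S(CH₃)₂⁺ is made from CH₃CH₂–SCH₃ by S-methylation with CH₃I, allowing neutral dimethyl sulfide, rather than methanethiolate, to depart.)

CH₃CH₂–S(CH₃)₂⁺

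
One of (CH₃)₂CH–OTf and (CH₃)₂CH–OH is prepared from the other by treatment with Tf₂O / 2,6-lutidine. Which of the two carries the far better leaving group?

From (CH₃)₂CH–OH the departing group would be OH⁻ (pKₐ(H₂O) ≈ 15.7). Strong base; essentially never leaves without prior activation.
From (CH₃)₂CH–OTf the leaving group is OTf⁻ (pKₐ(CF₃SO₃H (triflic acid)) ≈ -14). Charge spread over three oxygens and a CF₃ group; the premier leaving group in synthesis.
Treatment with Tf₂O / 2,6-lutidine works by converting the hydroxyl into a triflate, making (CH₃)₂CH–OTf enormously more reactive.

(CH₃)₂CH–OTf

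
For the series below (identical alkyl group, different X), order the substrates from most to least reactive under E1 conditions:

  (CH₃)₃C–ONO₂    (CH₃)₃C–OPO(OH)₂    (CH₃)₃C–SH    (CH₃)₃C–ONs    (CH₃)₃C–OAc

With the same alkyl group throughout, only the leaving group differentiates the rates.
Leaving-group ability tracks the stability of the departed species; conjugate-acid pKₐ is the usual yardstick (lower pKₐ → better LG).
(CH₃)₃C–ONs loses ONs⁻: pKₐ(p-O₂NC₆H₄SO₃H) ≈ -3.5
(CH₃)₃C–ONO₂ loses NO₃⁻: pKₐ(HNO₃) ≈ -1.3
(CH₃)₃C–OPO(OH)₂ loses H₂PO₄⁻: pKₐ(H₃PO₄) ≈ 2.1
(CH₃)₃C–OAc loses AcO⁻: pKₐ(CH₃COOH) ≈ 4.8
(CH₃)₃C–SH loses HS⁻: pKₐ(H₂S) ≈ 7

(CH₃)₃C–ONs > (CH₃)₃C–ONO₂ > (CH₃)₃C–OPO(OH)₂ > (CH₃)₃C–OAc > (CH₃)₃C–SH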